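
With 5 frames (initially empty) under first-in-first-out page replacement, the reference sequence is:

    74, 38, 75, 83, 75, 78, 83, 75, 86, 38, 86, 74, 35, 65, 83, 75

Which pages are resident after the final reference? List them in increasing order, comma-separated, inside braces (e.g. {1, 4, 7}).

74: miss, frames {74}
38: miss, frames {74,38}
75: miss, frames {74,38,75}
83: miss, frames {74,38,75,83}
75: hit
78: miss, frames {74,38,75,83,78}
83: hit
75: hit
86: miss, evict 74, frames {38,75,83,78,86}
38: hit
86: hit
74: miss, evict 38, frames {75,83,78,86,74}
35: miss, evict 75, frames {83,78,86,74,35}
65: miss, evict 83, frames {78,86,74,35,65}
83: miss, evict 78, frames {86,74,35,65,83}
75: miss, evict 86, frames {74,35,65,83,75}

{35, 65, 74, 75, 83}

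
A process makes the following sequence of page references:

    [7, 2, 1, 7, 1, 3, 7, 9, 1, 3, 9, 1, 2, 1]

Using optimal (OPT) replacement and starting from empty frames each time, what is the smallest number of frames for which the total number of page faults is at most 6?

f=1: 14 faults
f=2: 8 faults
f=3: 6 faults
f=4: 5 faults
f=5: 5 faults
Smallest f with faults ≤ 6 is 3.

3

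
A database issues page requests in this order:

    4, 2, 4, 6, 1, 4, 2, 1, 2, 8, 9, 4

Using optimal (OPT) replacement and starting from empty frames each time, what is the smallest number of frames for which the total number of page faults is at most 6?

3

f=1: 12 faults
f=2: 8 faults
f=3: 6 faults
f=4: 6 faults
f=5: 6 faults
f=6: 6 faults
Smallest f with faults ≤ 6 is 3.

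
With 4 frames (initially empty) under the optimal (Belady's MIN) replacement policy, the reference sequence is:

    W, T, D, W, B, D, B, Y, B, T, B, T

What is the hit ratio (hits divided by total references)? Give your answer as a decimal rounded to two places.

W -> fault, frames {W}
T -> fault, frames {W,T}
D -> fault, frames {W,T,D}
W -> hit
B -> fault, frames {W,T,D,B}
D -> hit
B -> hit
Y -> fault, evict D, frames {W,T,B,Y}
B -> hit
T -> hit
B -> hit
T -> hit
Hits: 7 of 12 references → 7/12 = 0.5833.

0.58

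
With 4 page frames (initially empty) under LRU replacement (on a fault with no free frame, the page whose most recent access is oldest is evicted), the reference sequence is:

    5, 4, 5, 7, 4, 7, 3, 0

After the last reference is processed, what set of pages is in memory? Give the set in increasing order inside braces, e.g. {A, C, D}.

5 → miss, frames {5}
4 → miss, frames {5,4}
5 → hit
7 → miss, frames {4,5,7}
4 → hit
7 → hit
3 → miss, frames {5,4,7,3}
0 → miss, evict 5, frames {4,7,3,0}

{0, 3, 4, 7}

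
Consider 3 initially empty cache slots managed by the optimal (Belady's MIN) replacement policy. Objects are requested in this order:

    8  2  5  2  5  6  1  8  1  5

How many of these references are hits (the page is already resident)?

8: fault, frames (8)
2: fault, frames (8 2)
5: fault, frames (8 2 5)
2: hit
5: hit
6: fault, evict 2, frames (8 5 6)
1: fault, evict 6, frames (8 5 1)
8: hit
1: hit
5: hit
Hits: 5.

5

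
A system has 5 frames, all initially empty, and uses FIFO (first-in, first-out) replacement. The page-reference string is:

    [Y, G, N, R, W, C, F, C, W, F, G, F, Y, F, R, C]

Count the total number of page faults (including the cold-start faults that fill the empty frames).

10

Y -> miss, frames {Y}
G -> miss, frames {Y,G}
N -> miss, frames {Y,G,N}
R -> miss, frames {Y,G,N,R}
W -> miss, frames {Y,G,N,R,W}
C -> miss, evict Y, frames {G,N,R,W,C}
F -> miss, evict G, frames {N,R,W,C,F}
C -> hit
W -> hit
F -> hit
G -> miss, evict N, frames {R,W,C,F,G}
F -> hit
Y -> miss, evict R, frames {W,C,F,G,Y}
F -> hit
R -> miss, evict W, frames {C,F,G,Y,R}
C -> hit
Page faults: 10.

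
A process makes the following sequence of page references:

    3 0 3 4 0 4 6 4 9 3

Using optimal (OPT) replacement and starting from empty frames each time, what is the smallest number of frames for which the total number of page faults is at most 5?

3

f=1: 10 faults
f=2: 6 faults
f=3: 5 faults
f=4: 5 faults
f=5: 5 faults
Smallest f with faults ≤ 5 is 3.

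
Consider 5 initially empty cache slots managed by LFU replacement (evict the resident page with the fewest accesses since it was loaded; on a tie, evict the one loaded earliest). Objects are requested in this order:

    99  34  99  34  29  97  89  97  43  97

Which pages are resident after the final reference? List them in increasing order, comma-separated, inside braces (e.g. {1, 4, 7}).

{34, 43, 89, 97, 99}

99 → fault, frames (99)
34 → fault, frames (99 34)
99 → hit
34 → hit
29 → fault, frames (99 34 29)
97 → fault, frames (99 34 29 97)
89 → fault, frames (99 34 29 97 89)
97 → hit
43 → fault, evict 29, frames (99 34 97 89 43)
97 → hit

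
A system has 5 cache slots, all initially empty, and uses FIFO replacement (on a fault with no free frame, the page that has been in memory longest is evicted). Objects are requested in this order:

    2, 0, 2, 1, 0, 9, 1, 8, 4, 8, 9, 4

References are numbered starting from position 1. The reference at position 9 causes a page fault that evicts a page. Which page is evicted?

pos 1: 2 -> fault, frames [2]
pos 2: 0 -> fault, frames [2, 0]
pos 3: 2 -> hit
pos 4: 1 -> fault, frames [2, 0, 1]
pos 5: 0 -> hit
pos 6: 9 -> fault, frames [2, 0, 1, 9]
pos 7: 1 -> hit
pos 8: 8 -> fault, frames [2, 0, 1, 9, 8]
pos 9: 4 -> fault, evict 2, frames [0, 1, 9, 8, 4]
At position 9, page 2 is evicted.

2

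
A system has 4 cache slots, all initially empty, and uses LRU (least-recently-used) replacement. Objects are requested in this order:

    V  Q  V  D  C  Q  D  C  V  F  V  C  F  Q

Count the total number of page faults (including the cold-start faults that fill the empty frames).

6

V → fault, frames {V}
Q → fault, frames {V,Q}
V → hit
D → fault, frames {Q,V,D}
C → fault, frames {Q,V,D,C}
Q → hit
D → hit
C → hit
V → hit
F → fault, evict Q, frames {D,C,V,F}
V → hit
C → hit
F → hit
Q → fault, evict D, frames {V,C,F,Q}
Page faults: 6.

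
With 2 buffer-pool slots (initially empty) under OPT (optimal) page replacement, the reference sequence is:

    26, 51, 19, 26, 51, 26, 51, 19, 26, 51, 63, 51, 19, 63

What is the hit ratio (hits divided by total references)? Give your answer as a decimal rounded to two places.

0.43

26: fault, frames [26]
51: fault, frames [26, 51]
19: fault, evict 51, frames [26, 19]
26: hit
51: fault, evict 19, frames [26, 51]
26: hit
51: hit
19: fault, evict 51, frames [26, 19]
26: hit
51: fault, evict 26, frames [19, 51]
63: fault, evict 19, frames [51, 63]
51: hit
19: fault, evict 51, frames [63, 19]
63: hit
Hits: 6 of 14 references → 6/14 = 0.4286.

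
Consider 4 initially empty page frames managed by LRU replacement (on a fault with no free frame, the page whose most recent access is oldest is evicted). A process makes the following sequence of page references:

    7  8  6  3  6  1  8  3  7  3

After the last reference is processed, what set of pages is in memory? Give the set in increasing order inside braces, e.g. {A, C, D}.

7: fault, frames {7}
8: fault, frames {7,8}
6: fault, frames {7,8,6}
3: fault, frames {7,8,6,3}
6: hit
1: fault, evict 7, frames {8,3,6,1}
8: hit
3: hit
7: fault, evict 6, frames {1,8,3,7}
3: hit

{1, 3, 7, 8}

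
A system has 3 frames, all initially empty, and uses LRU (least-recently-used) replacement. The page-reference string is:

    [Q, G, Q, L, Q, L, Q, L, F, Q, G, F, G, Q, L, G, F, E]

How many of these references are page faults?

8

Q → miss, frames [Q]
G → miss, frames [Q, G]
Q → hit
L → miss, frames [G, Q, L]
Q → hit
L → hit
Q → hit
L → hit
F → miss, evict G, frames [Q, L, F]
Q → hit
G → miss, evict L, frames [F, Q, G]
F → hit
G → hit
Q → hit
L → miss, evict F, frames [G, Q, L]
G → hit
F → miss, evict Q, frames [L, G, F]
E → miss, evict L, frames [G, F, E]
Page faults: 8.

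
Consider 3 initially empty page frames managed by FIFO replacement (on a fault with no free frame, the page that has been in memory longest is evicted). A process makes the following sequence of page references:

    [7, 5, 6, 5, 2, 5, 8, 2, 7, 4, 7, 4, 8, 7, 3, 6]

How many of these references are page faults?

7 → fault, frames [7]
5 → fault, frames [7, 5]
6 → fault, frames [7, 5, 6]
5 → hit
2 → fault, evict 7, frames [5, 6, 2]
5 → hit
8 → fault, evict 5, frames [6, 2, 8]
2 → hit
7 → fault, evict 6, frames [2, 8, 7]
4 → fault, evict 2, frames [8, 7, 4]
7 → hit
4 → hit
8 → hit
7 → hit
3 → fault, evict 8, frames [7, 4, 3]
6 → fault, evict 7, frames [4, 3, 6]
Page faults: 9.

9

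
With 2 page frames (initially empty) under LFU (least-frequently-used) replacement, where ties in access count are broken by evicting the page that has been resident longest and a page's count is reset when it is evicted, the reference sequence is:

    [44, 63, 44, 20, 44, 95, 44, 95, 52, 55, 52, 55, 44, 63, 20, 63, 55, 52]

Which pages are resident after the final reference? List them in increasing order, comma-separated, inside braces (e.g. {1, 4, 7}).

{44, 52}

44: miss, frames (44)
63: miss, frames (44 63)
44: hit
20: miss, evict 63, frames (44 20)
44: hit
95: miss, evict 20, frames (44 95)
44: hit
95: hit
52: miss, evict 95, frames (44 52)
55: miss, evict 52, frames (44 55)
52: miss, evict 55, frames (44 52)
55: miss, evict 52, frames (44 55)
44: hit
63: miss, evict 55, frames (44 63)
20: miss, evict 63, frames (44 20)
63: miss, evict 20, frames (44 63)
55: miss, evict 63, frames (44 55)
52: miss, evict 55, frames (44 52)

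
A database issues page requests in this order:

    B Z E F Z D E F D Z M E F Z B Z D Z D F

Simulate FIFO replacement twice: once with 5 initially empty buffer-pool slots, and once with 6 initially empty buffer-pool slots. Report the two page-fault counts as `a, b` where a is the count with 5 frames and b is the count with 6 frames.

5 frames: F F F F . F . . . . F . . . F F . . . . → 8 faults.
6 frames: F F F F . F . . . . F . . . . . . . . . → 6 faults.
6 < 8: adding a frame reduced faults, as is typical.

8, 6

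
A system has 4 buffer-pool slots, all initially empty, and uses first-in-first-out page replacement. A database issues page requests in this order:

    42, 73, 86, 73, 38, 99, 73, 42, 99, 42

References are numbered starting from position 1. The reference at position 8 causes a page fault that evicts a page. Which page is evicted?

pos 1: 42: miss, frames {42}
pos 2: 73: miss, frames {42,73}
pos 3: 86: miss, frames {42,73,86}
pos 4: 73: hit
pos 5: 38: miss, frames {42,73,86,38}
pos 6: 99: miss, evict 42, frames {73,86,38,99}
pos 7: 73: hit
pos 8: 42: miss, evict 73, frames {86,38,99,42}
At position 8, page 73 is evicted.

73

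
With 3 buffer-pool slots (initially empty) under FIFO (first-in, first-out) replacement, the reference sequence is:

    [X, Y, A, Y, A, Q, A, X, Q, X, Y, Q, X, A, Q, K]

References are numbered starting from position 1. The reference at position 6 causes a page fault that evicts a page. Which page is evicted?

X

pos 1: X -> miss, frames (X)
pos 2: Y -> miss, frames (X Y)
pos 3: A -> miss, frames (X Y A)
pos 4: Y -> hit
pos 5: A -> hit
pos 6: Q -> miss, evict X, frames (Y A Q)
At position 6, page X is evicted.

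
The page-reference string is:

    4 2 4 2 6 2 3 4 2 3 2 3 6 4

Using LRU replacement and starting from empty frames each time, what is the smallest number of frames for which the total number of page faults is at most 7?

3

f=1: 14 faults
f=2: 9 faults
f=3: 7 faults
f=4: 4 faults
Smallest f with faults ≤ 7 is 3.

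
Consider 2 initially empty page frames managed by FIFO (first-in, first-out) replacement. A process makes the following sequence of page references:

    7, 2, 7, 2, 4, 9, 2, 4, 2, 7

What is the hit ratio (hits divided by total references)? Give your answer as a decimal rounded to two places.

0.30

7 -> fault, frames {7}
2 -> fault, frames {7,2}
7 -> hit
2 -> hit
4 -> fault, evict 7, frames {2,4}
9 -> fault, evict 2, frames {4,9}
2 -> fault, evict 4, frames {9,2}
4 -> fault, evict 9, frames {2,4}
2 -> hit
7 -> fault, evict 2, frames {4,7}
Hits: 3 of 10 references → 3/10 = 0.3000.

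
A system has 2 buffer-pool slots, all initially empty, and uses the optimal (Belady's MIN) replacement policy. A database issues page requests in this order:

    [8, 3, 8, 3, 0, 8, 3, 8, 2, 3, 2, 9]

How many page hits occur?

8: fault, frames [8]
3: fault, frames [8, 3]
8: hit
3: hit
0: fault, evict 3, frames [8, 0]
8: hit
3: fault, evict 0, frames [8, 3]
8: hit
2: fault, evict 8, frames [3, 2]
3: hit
2: hit
9: fault, evict 2, frames [3, 9]
Hits: 6.

6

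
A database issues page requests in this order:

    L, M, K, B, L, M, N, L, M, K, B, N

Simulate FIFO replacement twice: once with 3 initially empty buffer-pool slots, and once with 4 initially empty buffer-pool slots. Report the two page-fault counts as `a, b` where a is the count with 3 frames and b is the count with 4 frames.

3 frames: F F F F F F F . . F F . → 9 faults.
4 frames: F F F F . . F F F F F F → 10 faults.
10 > 9: adding a frame increased faults — Belady's anomaly.

9, 10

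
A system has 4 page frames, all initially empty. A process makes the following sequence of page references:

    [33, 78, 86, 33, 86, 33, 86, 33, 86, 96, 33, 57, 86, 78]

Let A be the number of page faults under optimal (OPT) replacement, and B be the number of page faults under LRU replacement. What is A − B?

-1

Under OPT: F F F . . . . . . F . F . . → 5 faults.
Under LRU: F F F . . . . . . F . F . F → 6 faults.
A − B = 5 − 6 = -1.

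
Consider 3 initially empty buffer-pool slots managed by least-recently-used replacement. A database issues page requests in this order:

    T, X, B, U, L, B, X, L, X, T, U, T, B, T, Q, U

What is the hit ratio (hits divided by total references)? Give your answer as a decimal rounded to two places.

T → fault, frames [T]
X → fault, frames [T, X]
B → fault, frames [T, X, B]
U → fault, evict T, frames [X, B, U]
L → fault, evict X, frames [B, U, L]
B → hit
X → fault, evict U, frames [L, B, X]
L → hit
X → hit
T → fault, evict B, frames [L, X, T]
U → fault, evict L, frames [X, T, U]
T → hit
B → fault, evict X, frames [U, T, B]
T → hit
Q → fault, evict U, frames [B, T, Q]
U → fault, evict B, frames [T, Q, U]
Hits: 5 of 16 references → 5/16 = 0.3125.

0.31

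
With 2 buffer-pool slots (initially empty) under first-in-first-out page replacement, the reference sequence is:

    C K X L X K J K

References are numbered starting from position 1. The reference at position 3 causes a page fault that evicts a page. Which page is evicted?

C

pos 1: C -> miss, frames [C]
pos 2: K -> miss, frames [C, K]
pos 3: X -> miss, evict C, frames [K, X]
At position 3, page C is evicted.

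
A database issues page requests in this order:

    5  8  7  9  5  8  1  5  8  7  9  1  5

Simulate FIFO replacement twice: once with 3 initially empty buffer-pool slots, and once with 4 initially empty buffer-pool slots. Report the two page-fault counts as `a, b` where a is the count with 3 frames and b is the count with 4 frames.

10, 11

3 frames: F F F F F F F . . F F . F → 10 faults.
4 frames: F F F F . . F F F F F F F → 11 faults.
11 > 10: adding a frame increased faults — Belady's anomaly.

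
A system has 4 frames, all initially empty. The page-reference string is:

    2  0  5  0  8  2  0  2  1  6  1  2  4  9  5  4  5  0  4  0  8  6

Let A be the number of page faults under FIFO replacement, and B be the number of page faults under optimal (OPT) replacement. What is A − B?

3

Under FIFO: F F F . F . . . F F . F F F F . . F . . F F → 13 faults.
Under OPT: F F F . F . . . F F . . F F . . . F . . F . → 10 faults.
A − B = 13 − 10 = 3.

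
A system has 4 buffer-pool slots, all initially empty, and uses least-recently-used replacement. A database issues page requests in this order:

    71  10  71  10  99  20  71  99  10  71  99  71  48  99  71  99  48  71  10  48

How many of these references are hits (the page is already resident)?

71: miss, frames (71)
10: miss, frames (71 10)
71: hit
10: hit
99: miss, frames (71 10 99)
20: miss, frames (71 10 99 20)
71: hit
99: hit
10: hit
71: hit
99: hit
71: hit
48: miss, evict 20, frames (10 99 71 48)
99: hit
71: hit
99: hit
48: hit
71: hit
10: hit
48: hit
Hits: 15.

15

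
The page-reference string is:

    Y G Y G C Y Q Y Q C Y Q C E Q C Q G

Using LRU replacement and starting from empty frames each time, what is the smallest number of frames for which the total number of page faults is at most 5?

5

f=1: 18 faults
f=2: 13 faults
f=3: 6 faults
f=4: 6 faults
f=5: 5 faults
Smallest f with faults ≤ 5 is 5.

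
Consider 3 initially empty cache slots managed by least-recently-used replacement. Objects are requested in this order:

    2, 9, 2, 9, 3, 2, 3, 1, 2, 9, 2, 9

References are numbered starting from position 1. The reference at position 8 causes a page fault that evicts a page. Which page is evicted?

9

pos 1: 2: fault, frames (2)
pos 2: 9: fault, frames (2 9)
pos 3: 2: hit
pos 4: 9: hit
pos 5: 3: fault, frames (2 9 3)
pos 6: 2: hit
pos 7: 3: hit
pos 8: 1: fault, evict 9, frames (2 3 1)
At position 8, page 9 is evicted.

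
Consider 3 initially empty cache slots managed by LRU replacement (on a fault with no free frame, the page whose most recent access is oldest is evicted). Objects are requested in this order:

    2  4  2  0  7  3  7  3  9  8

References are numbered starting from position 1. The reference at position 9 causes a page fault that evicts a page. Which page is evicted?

0

pos 1: 2 -> miss, frames {2}
pos 2: 4 -> miss, frames {2,4}
pos 3: 2 -> hit
pos 4: 0 -> miss, frames {4,2,0}
pos 5: 7 -> miss, evict 4, frames {2,0,7}
pos 6: 3 -> miss, evict 2, frames {0,7,3}
pos 7: 7 -> hit
pos 8: 3 -> hit
pos 9: 9 -> miss, evict 0, frames {7,3,9}
At position 9, page 0 is evicted.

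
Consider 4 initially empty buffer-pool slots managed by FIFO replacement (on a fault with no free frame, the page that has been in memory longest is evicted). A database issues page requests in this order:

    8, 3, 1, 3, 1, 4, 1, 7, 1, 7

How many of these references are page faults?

8 -> miss, frames {8}
3 -> miss, frames {8,3}
1 -> miss, frames {8,3,1}
3 -> hit
1 -> hit
4 -> miss, frames {8,3,1,4}
1 -> hit
7 -> miss, evict 8, frames {3,1,4,7}
1 -> hit
7 -> hit
Page faults: 5.

5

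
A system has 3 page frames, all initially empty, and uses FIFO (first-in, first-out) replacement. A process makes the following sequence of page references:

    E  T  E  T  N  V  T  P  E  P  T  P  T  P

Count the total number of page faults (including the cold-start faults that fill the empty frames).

7

E: miss, frames {E}
T: miss, frames {E,T}
E: hit
T: hit
N: miss, frames {E,T,N}
V: miss, evict E, frames {T,N,V}
T: hit
P: miss, evict T, frames {N,V,P}
E: miss, evict N, frames {V,P,E}
P: hit
T: miss, evict V, frames {P,E,T}
P: hit
T: hit
P: hit
Page faults: 7.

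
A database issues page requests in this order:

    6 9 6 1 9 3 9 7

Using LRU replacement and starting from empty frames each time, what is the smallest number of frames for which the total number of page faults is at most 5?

f=1: 8 faults
f=2: 6 faults
f=3: 5 faults
f=4: 5 faults
f=5: 5 faults
Smallest f with faults ≤ 5 is 3.

3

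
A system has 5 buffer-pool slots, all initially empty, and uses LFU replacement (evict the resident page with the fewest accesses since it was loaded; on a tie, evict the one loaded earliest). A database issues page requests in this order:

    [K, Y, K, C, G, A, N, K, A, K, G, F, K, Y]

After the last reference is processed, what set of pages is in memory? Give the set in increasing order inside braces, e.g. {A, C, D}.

K -> fault, frames [K]
Y -> fault, frames [K, Y]
K -> hit
C -> fault, frames [K, Y, C]
G -> fault, frames [K, Y, C, G]
A -> fault, frames [K, Y, C, G, A]
N -> fault, evict Y, frames [K, C, G, A, N]
K -> hit
A -> hit
K -> hit
G -> hit
F -> fault, evict C, frames [K, G, A, N, F]
K -> hit
Y -> fault, evict N, frames [K, G, A, F, Y]

{A, F, G, K, Y}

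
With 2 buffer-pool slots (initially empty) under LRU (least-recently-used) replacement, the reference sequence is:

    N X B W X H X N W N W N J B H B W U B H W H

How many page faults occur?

N -> miss, frames (N)
X -> miss, frames (N X)
B -> miss, evict N, frames (X B)
W -> miss, evict X, frames (B W)
X -> miss, evict B, frames (W X)
H -> miss, evict W, frames (X H)
X -> hit
N -> miss, evict H, frames (X N)
W -> miss, evict X, frames (N W)
N -> hit
W -> hit
N -> hit
J -> miss, evict W, frames (N J)
B -> miss, evict N, frames (J B)
H -> miss, evict J, frames (B H)
B -> hit
W -> miss, evict H, frames (B W)
U -> miss, evict B, frames (W U)
B -> miss, evict W, frames (U B)
H -> miss, evict U, frames (B H)
W -> miss, evict B, frames (H W)
H -> hit
Page faults: 16.

16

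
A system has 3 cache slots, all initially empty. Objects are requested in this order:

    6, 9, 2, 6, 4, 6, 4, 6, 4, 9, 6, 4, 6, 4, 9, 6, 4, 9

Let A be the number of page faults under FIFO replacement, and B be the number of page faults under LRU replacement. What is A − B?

1

Under FIFO: F F F . F F . . . F . . . . . . . . → 6 faults.
Under LRU: F F F . F . . . . F . . . . . . . . → 5 faults.
A − B = 6 − 5 = 1.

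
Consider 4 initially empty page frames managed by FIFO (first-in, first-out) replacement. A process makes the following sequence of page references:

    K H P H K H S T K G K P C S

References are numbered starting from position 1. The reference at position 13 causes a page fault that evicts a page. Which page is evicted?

pos 1: K → miss, frames [K]
pos 2: H → miss, frames [K, H]
pos 3: P → miss, frames [K, H, P]
pos 4: H → hit
pos 5: K → hit
pos 6: H → hit
pos 7: S → miss, frames [K, H, P, S]
pos 8: T → miss, evict K, frames [H, P, S, T]
pos 9: K → miss, evict H, frames [P, S, T, K]
pos 10: G → miss, evict P, frames [S, T, K, G]
pos 11: K → hit
pos 12: P → miss, evict S, frames [T, K, G, P]
pos 13: C → miss, evict T, frames [K, G, P, C]
At position 13, page T is evicted.

T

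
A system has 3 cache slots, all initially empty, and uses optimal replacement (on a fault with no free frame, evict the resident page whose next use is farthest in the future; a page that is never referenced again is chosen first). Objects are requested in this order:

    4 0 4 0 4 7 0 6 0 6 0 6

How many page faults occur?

4

4 → miss, frames {4}
0 → miss, frames {4,0}
4 → hit
0 → hit
4 → hit
7 → miss, frames {4,0,7}
0 → hit
6 → miss, evict 7, frames {4,0,6}
0 → hit
6 → hit
0 → hit
6 → hit
Page faults: 4.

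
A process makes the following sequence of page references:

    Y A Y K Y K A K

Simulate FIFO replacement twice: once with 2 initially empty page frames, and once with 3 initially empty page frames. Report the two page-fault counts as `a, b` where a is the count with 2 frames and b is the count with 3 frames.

6, 3

2 frames: F F . F F . F F → 6 faults.
3 frames: F F . F . . . . → 3 faults.
3 < 6: adding a frame reduced faults, as is typical.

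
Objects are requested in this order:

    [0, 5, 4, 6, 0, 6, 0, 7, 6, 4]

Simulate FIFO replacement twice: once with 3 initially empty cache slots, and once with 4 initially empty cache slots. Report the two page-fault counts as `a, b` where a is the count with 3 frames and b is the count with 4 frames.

3 frames: F F F F F . . F . F → 7 faults.
4 frames: F F F F . . . F . . → 5 faults.
5 < 7: adding a frame reduced faults, as is typical.

7, 5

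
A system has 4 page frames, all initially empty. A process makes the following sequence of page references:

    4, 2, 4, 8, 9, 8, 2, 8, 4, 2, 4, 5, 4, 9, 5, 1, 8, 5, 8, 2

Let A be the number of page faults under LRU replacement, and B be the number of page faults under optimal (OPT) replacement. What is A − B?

Under LRU: F F . F F . . . . . . F . F . F F . . F → 9 faults.
Under OPT: F F . F F . . . . . . F . . . F . . . F → 7 faults.
A − B = 9 − 7 = 2.

2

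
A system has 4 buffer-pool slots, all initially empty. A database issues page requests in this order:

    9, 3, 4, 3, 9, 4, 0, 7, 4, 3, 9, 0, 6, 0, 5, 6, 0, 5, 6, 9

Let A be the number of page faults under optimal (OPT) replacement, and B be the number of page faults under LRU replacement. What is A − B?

Under OPT: F F F . . . F F . . . F F . F . . . . . → 8 faults.
Under LRU: F F F . . . F F . F F F F . F . . . . . → 10 faults.
A − B = 8 − 10 = -2.

-2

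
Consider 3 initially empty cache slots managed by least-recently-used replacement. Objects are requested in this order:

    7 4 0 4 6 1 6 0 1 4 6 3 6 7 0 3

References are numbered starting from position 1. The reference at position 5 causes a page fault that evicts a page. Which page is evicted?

7

pos 1: 7 -> miss, frames {7}
pos 2: 4 -> miss, frames {7,4}
pos 3: 0 -> miss, frames {7,4,0}
pos 4: 4 -> hit
pos 5: 6 -> miss, evict 7, frames {0,4,6}
At position 5, page 7 is evicted.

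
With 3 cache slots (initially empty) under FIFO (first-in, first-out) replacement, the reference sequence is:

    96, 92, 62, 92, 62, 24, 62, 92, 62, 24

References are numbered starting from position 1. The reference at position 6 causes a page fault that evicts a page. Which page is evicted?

96

pos 1: 96: miss, frames [96]
pos 2: 92: miss, frames [96, 92]
pos 3: 62: miss, frames [96, 92, 62]
pos 4: 92: hit
pos 5: 62: hit
pos 6: 24: miss, evict 96, frames [92, 62, 24]
At position 6, page 96 is evicted.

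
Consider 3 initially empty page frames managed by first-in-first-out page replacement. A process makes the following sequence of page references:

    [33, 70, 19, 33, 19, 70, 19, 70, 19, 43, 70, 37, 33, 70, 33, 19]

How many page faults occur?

33: miss, frames {33}
70: miss, frames {33,70}
19: miss, frames {33,70,19}
33: hit
19: hit
70: hit
19: hit
70: hit
19: hit
43: miss, evict 33, frames {70,19,43}
70: hit
37: miss, evict 70, frames {19,43,37}
33: miss, evict 19, frames {43,37,33}
70: miss, evict 43, frames {37,33,70}
33: hit
19: miss, evict 37, frames {33,70,19}
Page faults: 8.

8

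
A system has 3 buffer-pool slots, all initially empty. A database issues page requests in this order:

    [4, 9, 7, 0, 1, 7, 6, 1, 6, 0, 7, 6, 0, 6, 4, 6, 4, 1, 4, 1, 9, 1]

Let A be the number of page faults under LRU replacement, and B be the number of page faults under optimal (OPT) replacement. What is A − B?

1

Under LRU: F F F F F . F . . F F . . . F . . F . . F . → 11 faults.
Under OPT: F F F F F . F . . . F . . . F . . F . . F . → 10 faults.
A − B = 11 − 10 = 1.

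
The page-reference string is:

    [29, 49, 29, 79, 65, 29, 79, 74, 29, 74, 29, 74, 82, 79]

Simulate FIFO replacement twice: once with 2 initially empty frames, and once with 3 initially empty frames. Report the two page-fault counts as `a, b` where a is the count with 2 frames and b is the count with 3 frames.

10, 8

2 frames: F F . F F F F F F . . . F F → 10 faults.
3 frames: F F . F F F . F . . . . F F → 8 faults.
8 < 10: adding a frame reduced faults, as is typical.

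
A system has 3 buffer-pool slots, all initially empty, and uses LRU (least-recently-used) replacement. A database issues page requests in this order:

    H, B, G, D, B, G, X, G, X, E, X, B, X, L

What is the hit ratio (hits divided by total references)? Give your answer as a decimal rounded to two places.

0.43

H: miss, frames [H]
B: miss, frames [H, B]
G: miss, frames [H, B, G]
D: miss, evict H, frames [B, G, D]
B: hit
G: hit
X: miss, evict D, frames [B, G, X]
G: hit
X: hit
E: miss, evict B, frames [G, X, E]
X: hit
B: miss, evict G, frames [E, X, B]
X: hit
L: miss, evict E, frames [B, X, L]
Hits: 6 of 14 references → 6/14 = 0.4286.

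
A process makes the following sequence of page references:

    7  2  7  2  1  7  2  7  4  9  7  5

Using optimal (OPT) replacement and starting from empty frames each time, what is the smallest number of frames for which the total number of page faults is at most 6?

3

f=1: 12 faults
f=2: 7 faults
f=3: 6 faults
f=4: 6 faults
f=5: 6 faults
f=6: 6 faults
Smallest f with faults ≤ 6 is 3.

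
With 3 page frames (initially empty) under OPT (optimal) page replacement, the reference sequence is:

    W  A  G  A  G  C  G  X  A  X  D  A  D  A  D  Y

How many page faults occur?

7

W -> miss, frames {W}
A -> miss, frames {W,A}
G -> miss, frames {W,A,G}
A -> hit
G -> hit
C -> miss, evict W, frames {A,G,C}
G -> hit
X -> miss, evict C, frames {A,G,X}
A -> hit
X -> hit
D -> miss, evict X, frames {A,G,D}
A -> hit
D -> hit
A -> hit
D -> hit
Y -> miss, evict D, frames {A,G,Y}
Page faults: 7.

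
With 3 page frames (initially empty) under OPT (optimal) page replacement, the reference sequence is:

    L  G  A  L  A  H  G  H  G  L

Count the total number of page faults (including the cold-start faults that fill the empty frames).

L → miss, frames {L}
G → miss, frames {L,G}
A → miss, frames {L,G,A}
L → hit
A → hit
H → miss, evict A, frames {L,G,H}
G → hit
H → hit
G → hit
L → hit
Page faults: 4.

4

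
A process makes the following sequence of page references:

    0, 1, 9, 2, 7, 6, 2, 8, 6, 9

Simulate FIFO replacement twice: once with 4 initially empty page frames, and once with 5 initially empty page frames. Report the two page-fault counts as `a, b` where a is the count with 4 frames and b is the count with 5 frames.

8, 7

4 frames: F F F F F F . F . F → 8 faults.
5 frames: F F F F F F . F . . → 7 faults.
7 < 8: adding a frame reduced faults, as is typical.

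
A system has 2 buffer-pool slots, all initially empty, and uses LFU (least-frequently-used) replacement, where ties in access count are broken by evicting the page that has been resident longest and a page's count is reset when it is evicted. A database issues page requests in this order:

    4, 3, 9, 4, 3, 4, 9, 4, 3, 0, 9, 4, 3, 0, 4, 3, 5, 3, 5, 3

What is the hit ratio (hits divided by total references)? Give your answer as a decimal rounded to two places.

0.20

4 -> fault, frames (4)
3 -> fault, frames (4 3)
9 -> fault, evict 4, frames (3 9)
4 -> fault, evict 3, frames (9 4)
3 -> fault, evict 9, frames (4 3)
4 -> hit
9 -> fault, evict 3, frames (4 9)
4 -> hit
3 -> fault, evict 9, frames (4 3)
0 -> fault, evict 3, frames (4 0)
9 -> fault, evict 0, frames (4 9)
4 -> hit
3 -> fault, evict 9, frames (4 3)
0 -> fault, evict 3, frames (4 0)
4 -> hit
3 -> fault, evict 0, frames (4 3)
5 -> fault, evict 3, frames (4 5)
3 -> fault, evict 5, frames (4 3)
5 -> fault, evict 3, frames (4 5)
3 -> fault, evict 5, frames (4 3)
Hits: 4 of 20 references → 4/20 = 0.2000.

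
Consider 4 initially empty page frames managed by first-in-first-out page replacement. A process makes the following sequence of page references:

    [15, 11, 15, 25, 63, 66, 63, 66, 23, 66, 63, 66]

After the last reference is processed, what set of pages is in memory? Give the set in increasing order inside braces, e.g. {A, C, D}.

15 -> fault, frames {15}
11 -> fault, frames {15,11}
15 -> hit
25 -> fault, frames {15,11,25}
63 -> fault, frames {15,11,25,63}
66 -> fault, evict 15, frames {11,25,63,66}
63 -> hit
66 -> hit
23 -> fault, evict 11, frames {25,63,66,23}
66 -> hit
63 -> hit
66 -> hit

{23, 25, 63, 66}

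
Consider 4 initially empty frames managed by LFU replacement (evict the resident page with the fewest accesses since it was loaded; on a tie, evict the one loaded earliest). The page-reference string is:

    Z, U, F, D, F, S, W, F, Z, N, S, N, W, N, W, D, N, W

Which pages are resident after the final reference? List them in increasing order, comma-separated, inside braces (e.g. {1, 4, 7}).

Z → miss, frames {Z}
U → miss, frames {Z,U}
F → miss, frames {Z,U,F}
D → miss, frames {Z,U,F,D}
F → hit
S → miss, evict Z, frames {U,F,D,S}
W → miss, evict U, frames {F,D,S,W}
F → hit
Z → miss, evict D, frames {F,S,W,Z}
N → miss, evict S, frames {F,W,Z,N}
S → miss, evict W, frames {F,Z,N,S}
N → hit
W → miss, evict Z, frames {F,N,S,W}
N → hit
W → hit
D → miss, evict S, frames {F,N,W,D}
N → hit
W → hit

{D, F, N, W}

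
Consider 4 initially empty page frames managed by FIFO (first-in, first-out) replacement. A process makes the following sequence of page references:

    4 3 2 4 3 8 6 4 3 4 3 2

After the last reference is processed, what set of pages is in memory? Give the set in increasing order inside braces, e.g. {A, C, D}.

{2, 3, 4, 6}

4 -> miss, frames (4)
3 -> miss, frames (4 3)
2 -> miss, frames (4 3 2)
4 -> hit
3 -> hit
8 -> miss, frames (4 3 2 8)
6 -> miss, evict 4, frames (3 2 8 6)
4 -> miss, evict 3, frames (2 8 6 4)
3 -> miss, evict 2, frames (8 6 4 3)
4 -> hit
3 -> hit
2 -> miss, evict 8, frames (6 4 3 2)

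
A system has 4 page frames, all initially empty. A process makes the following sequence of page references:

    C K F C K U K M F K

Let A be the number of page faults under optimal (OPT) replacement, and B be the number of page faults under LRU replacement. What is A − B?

Under OPT: F F F . . F . F . . → 5 faults.
Under LRU: F F F . . F . F F . → 6 faults.
A − B = 5 − 6 = -1.

-1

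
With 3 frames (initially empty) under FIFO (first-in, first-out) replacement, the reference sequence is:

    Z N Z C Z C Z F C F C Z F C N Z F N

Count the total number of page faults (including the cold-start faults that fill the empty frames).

6

Z -> miss, frames (Z)
N -> miss, frames (Z N)
Z -> hit
C -> miss, frames (Z N C)
Z -> hit
C -> hit
Z -> hit
F -> miss, evict Z, frames (N C F)
C -> hit
F -> hit
C -> hit
Z -> miss, evict N, frames (C F Z)
F -> hit
C -> hit
N -> miss, evict C, frames (F Z N)
Z -> hit
F -> hit
N -> hit
Page faults: 6.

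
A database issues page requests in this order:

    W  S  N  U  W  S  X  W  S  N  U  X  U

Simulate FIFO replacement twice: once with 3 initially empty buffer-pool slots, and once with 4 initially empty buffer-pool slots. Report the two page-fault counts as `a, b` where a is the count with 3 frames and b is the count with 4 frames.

3 frames: F F F F F F F . . F F . . → 9 faults.
4 frames: F F F F . . F F F F F F . → 10 faults.
10 > 9: adding a frame increased faults — Belady's anomaly.

9, 10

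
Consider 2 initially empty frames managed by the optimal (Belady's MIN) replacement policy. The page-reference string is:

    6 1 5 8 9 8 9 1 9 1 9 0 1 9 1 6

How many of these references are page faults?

9

6: fault, frames (6)
1: fault, frames (6 1)
5: fault, evict 6, frames (1 5)
8: fault, evict 5, frames (1 8)
9: fault, evict 1, frames (8 9)
8: hit
9: hit
1: fault, evict 8, frames (9 1)
9: hit
1: hit
9: hit
0: fault, evict 9, frames (1 0)
1: hit
9: fault, evict 0, frames (1 9)
1: hit
6: fault, evict 9, frames (1 6)
Page faults: 9.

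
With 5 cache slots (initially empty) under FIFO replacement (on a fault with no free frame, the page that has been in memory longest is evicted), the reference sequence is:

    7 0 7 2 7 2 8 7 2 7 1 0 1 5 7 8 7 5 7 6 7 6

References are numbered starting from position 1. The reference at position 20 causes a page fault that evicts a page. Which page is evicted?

pos 1: 7: miss, frames (7)
pos 2: 0: miss, frames (7 0)
pos 3: 7: hit
pos 4: 2: miss, frames (7 0 2)
pos 5: 7: hit
pos 6: 2: hit
pos 7: 8: miss, frames (7 0 2 8)
pos 8: 7: hit
pos 9: 2: hit
pos 10: 7: hit
pos 11: 1: miss, frames (7 0 2 8 1)
pos 12: 0: hit
pos 13: 1: hit
pos 14: 5: miss, evict 7, frames (0 2 8 1 5)
pos 15: 7: miss, evict 0, frames (2 8 1 5 7)
pos 16: 8: hit
pos 17: 7: hit
pos 18: 5: hit
pos 19: 7: hit
pos 20: 6: miss, evict 2, frames (8 1 5 7 6)
At position 20, page 2 is evicted.

2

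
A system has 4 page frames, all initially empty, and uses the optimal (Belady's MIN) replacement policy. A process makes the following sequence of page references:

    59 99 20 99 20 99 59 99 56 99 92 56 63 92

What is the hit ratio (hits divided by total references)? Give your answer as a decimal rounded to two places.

0.57

59 -> fault, frames (59)
99 -> fault, frames (59 99)
20 -> fault, frames (59 99 20)
99 -> hit
20 -> hit
99 -> hit
59 -> hit
99 -> hit
56 -> fault, frames (59 99 20 56)
99 -> hit
92 -> fault, evict 20, frames (59 99 56 92)
56 -> hit
63 -> fault, evict 56, frames (59 99 92 63)
92 -> hit
Hits: 8 of 14 references → 8/14 = 0.5714.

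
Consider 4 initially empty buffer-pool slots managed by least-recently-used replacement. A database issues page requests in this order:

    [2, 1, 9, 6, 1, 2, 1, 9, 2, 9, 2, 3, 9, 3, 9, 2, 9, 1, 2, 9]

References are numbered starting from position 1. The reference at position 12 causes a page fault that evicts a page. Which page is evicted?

pos 1: 2 → fault, frames (2)
pos 2: 1 → fault, frames (2 1)
pos 3: 9 → fault, frames (2 1 9)
pos 4: 6 → fault, frames (2 1 9 6)
pos 5: 1 → hit
pos 6: 2 → hit
pos 7: 1 → hit
pos 8: 9 → hit
pos 9: 2 → hit
pos 10: 9 → hit
pos 11: 2 → hit
pos 12: 3 → fault, evict 6, frames (1 9 2 3)
At position 12, page 6 is evicted.

6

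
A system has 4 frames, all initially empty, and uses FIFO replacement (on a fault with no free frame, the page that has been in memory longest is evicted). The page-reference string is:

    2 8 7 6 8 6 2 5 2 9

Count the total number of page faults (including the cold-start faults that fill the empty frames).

7

2: miss, frames [2]
8: miss, frames [2, 8]
7: miss, frames [2, 8, 7]
6: miss, frames [2, 8, 7, 6]
8: hit
6: hit
2: hit
5: miss, evict 2, frames [8, 7, 6, 5]
2: miss, evict 8, frames [7, 6, 5, 2]
9: miss, evict 7, frames [6, 5, 2, 9]
Page faults: 7.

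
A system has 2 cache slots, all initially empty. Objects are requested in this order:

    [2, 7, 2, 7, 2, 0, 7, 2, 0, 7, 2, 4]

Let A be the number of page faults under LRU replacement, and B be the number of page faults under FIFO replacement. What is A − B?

Under LRU: F F . . . F F F F F F F → 9 faults.
Under FIFO: F F . . . F . F . F . F → 6 faults.
A − B = 9 − 6 = 3.

3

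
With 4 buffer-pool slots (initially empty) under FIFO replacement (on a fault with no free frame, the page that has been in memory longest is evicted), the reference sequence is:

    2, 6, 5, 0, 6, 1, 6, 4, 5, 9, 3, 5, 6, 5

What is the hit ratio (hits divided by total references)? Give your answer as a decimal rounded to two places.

0.29

2: fault, frames [2]
6: fault, frames [2, 6]
5: fault, frames [2, 6, 5]
0: fault, frames [2, 6, 5, 0]
6: hit
1: fault, evict 2, frames [6, 5, 0, 1]
6: hit
4: fault, evict 6, frames [5, 0, 1, 4]
5: hit
9: fault, evict 5, frames [0, 1, 4, 9]
3: fault, evict 0, frames [1, 4, 9, 3]
5: fault, evict 1, frames [4, 9, 3, 5]
6: fault, evict 4, frames [9, 3, 5, 6]
5: hit
Hits: 4 of 14 references → 4/14 = 0.2857.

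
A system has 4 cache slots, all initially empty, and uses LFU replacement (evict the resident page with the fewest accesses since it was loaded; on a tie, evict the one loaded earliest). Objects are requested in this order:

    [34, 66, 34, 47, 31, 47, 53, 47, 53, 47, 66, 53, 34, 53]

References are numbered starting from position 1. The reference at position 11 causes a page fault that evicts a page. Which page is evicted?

pos 1: 34 → fault, frames [34]
pos 2: 66 → fault, frames [34, 66]
pos 3: 34 → hit
pos 4: 47 → fault, frames [34, 66, 47]
pos 5: 31 → fault, frames [34, 66, 47, 31]
pos 6: 47 → hit
pos 7: 53 → fault, evict 66, frames [34, 47, 31, 53]
pos 8: 47 → hit
pos 9: 53 → hit
pos 10: 47 → hit
pos 11: 66 → fault, evict 31, frames [34, 47, 53, 66]
At position 11, page 31 is evicted.

31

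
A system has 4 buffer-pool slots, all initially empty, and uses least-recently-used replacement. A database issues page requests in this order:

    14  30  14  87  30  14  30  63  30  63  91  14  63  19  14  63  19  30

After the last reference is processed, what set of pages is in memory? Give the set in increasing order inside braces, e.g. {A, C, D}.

14: fault, frames [14]
30: fault, frames [14, 30]
14: hit
87: fault, frames [30, 14, 87]
30: hit
14: hit
30: hit
63: fault, frames [87, 14, 30, 63]
30: hit
63: hit
91: fault, evict 87, frames [14, 30, 63, 91]
14: hit
63: hit
19: fault, evict 30, frames [91, 14, 63, 19]
14: hit
63: hit
19: hit
30: fault, evict 91, frames [14, 63, 19, 30]

{14, 19, 30, 63}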